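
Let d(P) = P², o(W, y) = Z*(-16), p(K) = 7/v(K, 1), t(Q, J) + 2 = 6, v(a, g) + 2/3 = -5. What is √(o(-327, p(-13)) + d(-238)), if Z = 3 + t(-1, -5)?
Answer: 2*√14133 ≈ 237.76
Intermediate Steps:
v(a, g) = -17/3 (v(a, g) = -⅔ - 5 = -17/3)
t(Q, J) = 4 (t(Q, J) = -2 + 6 = 4)
Z = 7 (Z = 3 + 4 = 7)
p(K) = -21/17 (p(K) = 7/(-17/3) = 7*(-3/17) = -21/17)
o(W, y) = -112 (o(W, y) = 7*(-16) = -112)
√(o(-327, p(-13)) + d(-238)) = √(-112 + (-238)²) = √(-112 + 56644) = √56532 = 2*√14133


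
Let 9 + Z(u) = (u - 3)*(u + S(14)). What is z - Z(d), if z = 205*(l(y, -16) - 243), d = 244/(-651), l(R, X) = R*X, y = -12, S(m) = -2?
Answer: -4430421808/423801 ≈ -10454.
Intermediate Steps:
d = -244/651 (d = 244*(-1/651) = -244/651 ≈ -0.37481)
Z(u) = -9 + (-3 + u)*(-2 + u) (Z(u) = -9 + (u - 3)*(u - 2) = -9 + (-3 + u)*(-2 + u))
z = -10455 (z = 205*(-12*(-16) - 243) = 205*(192 - 243) = 205*(-51) = -10455)
z - Z(d) = -10455 - (-3 + (-244/651)² - 5*(-244/651)) = -10455 - (-3 + 59536/423801 + 1220/651) = -10455 - 1*(-417647/423801) = -10455 + 417647/423801 = -4430421808/423801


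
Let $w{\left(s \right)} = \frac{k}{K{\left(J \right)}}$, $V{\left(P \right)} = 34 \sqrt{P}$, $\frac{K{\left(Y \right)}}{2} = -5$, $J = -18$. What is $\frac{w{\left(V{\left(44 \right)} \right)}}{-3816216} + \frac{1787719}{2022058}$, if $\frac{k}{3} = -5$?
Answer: $\frac{2274106272739}{2572203364176} \approx 0.88411$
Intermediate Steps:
$k = -15$ ($k = 3 \left(-5\right) = -15$)
$K{\left(Y \right)} = -10$ ($K{\left(Y \right)} = 2 \left(-5\right) = -10$)
$w{\left(s \right)} = \frac{3}{2}$ ($w{\left(s \right)} = - \frac{15}{-10} = \left(-15\right) \left(- \frac{1}{10}\right) = \frac{3}{2}$)
$\frac{w{\left(V{\left(44 \right)} \right)}}{-3816216} + \frac{1787719}{2022058} = \frac{3}{2 \left(-3816216\right)} + \frac{1787719}{2022058} = \frac{3}{2} \left(- \frac{1}{3816216}\right) + 1787719 \cdot \frac{1}{2022058} = - \frac{1}{2544144} + \frac{1787719}{2022058} = \frac{2274106272739}{2572203364176}$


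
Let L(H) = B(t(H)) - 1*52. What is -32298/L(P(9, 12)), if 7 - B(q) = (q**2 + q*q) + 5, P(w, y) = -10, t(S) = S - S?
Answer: 16149/25 ≈ 645.96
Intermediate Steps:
t(S) = 0
B(q) = 2 - 2*q**2 (B(q) = 7 - ((q**2 + q*q) + 5) = 7 - ((q**2 + q**2) + 5) = 7 - (2*q**2 + 5) = 7 - (5 + 2*q**2) = 7 + (-5 - 2*q**2) = 2 - 2*q**2)
L(H) = -50 (L(H) = (2 - 2*0**2) - 1*52 = (2 - 2*0) - 52 = (2 + 0) - 52 = 2 - 52 = -50)
-32298/L(P(9, 12)) = -32298/(-50) = -32298*(-1/50) = 16149/25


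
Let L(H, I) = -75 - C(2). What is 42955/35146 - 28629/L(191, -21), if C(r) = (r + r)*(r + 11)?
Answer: 1011650119/4463542 ≈ 226.65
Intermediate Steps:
C(r) = 2*r*(11 + r) (C(r) = (2*r)*(11 + r) = 2*r*(11 + r))
L(H, I) = -127 (L(H, I) = -75 - 2*2*(11 + 2) = -75 - 2*2*13 = -75 - 1*52 = -75 - 52 = -127)
42955/35146 - 28629/L(191, -21) = 42955/35146 - 28629/(-127) = 42955*(1/35146) - 28629*(-1/127) = 42955/35146 + 28629/127 = 1011650119/4463542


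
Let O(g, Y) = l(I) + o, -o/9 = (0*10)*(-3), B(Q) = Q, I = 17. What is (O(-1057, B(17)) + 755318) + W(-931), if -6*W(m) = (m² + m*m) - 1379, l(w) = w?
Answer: 933289/2 ≈ 4.6664e+5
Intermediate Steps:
W(m) = 1379/6 - m²/3 (W(m) = -((m² + m*m) - 1379)/6 = -((m² + m²) - 1379)/6 = -(2*m² - 1379)/6 = -(-1379 + 2*m²)/6 = 1379/6 - m²/3)
o = 0 (o = -9*0*10*(-3) = -0*(-3) = -9*0 = 0)
O(g, Y) = 17 (O(g, Y) = 17 + 0 = 17)
(O(-1057, B(17)) + 755318) + W(-931) = (17 + 755318) + (1379/6 - ⅓*(-931)²) = 755335 + (1379/6 - ⅓*866761) = 755335 + (1379/6 - 866761/3) = 755335 - 577381/2 = 933289/2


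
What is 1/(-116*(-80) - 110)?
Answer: 1/9170 ≈ 0.00010905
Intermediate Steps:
1/(-116*(-80) - 110) = 1/(9280 - 110) = 1/9170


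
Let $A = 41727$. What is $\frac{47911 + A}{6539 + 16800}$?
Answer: $\frac{89638}{23339} \approx 3.8407$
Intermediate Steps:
$\frac{47911 + A}{6539 + 16800} = \frac{47911 + 41727}{6539 + 16800} = \frac{89638}{23339}$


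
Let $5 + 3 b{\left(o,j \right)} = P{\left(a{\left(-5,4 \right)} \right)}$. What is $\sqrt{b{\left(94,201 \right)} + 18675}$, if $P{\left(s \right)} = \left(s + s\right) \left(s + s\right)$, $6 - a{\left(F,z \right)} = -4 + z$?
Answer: $\frac{2 \sqrt{42123}}{3} \approx 136.83$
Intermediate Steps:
$a{\left(F,z \right)} = 10 - z$ ($a{\left(F,z \right)} = 6 - \left(-4 + z\right) = 10 - z$)
$P{\left(s \right)} = 4 s^{2}$ ($P{\left(s \right)} = 2 s 2 s = 4 s^{2}$)
$b{\left(o,j \right)} = \frac{139}{3}$ ($b{\left(o,j \right)} = - \frac{5}{3} + \frac{4 \left(10 - 4\right)^{2}}{3} = - \frac{5}{3} + \frac{4 \cdot 6^{2}}{3} = - \frac{5}{3} + \frac{4 \cdot 36}{3} = - \frac{5}{3} + \frac{1}{3} \cdot 144 = - \frac{5}{3} + 48 = \frac{139}{3}$)
$\sqrt{b{\left(94,201 \right)} + 18675} = \sqrt{\frac{139}{3} + 18675} = \sqrt{\frac{56164}{3}} = \frac{2 \sqrt{42123}}{3}$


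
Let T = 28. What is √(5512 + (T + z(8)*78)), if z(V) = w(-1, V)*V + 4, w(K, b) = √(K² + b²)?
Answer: 2*√(1463 + 156*√65) ≈ 104.32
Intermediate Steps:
z(V) = 4 + V*√(1 + V²) (z(V) = √((-1)² + V²)*V + 4 = √(1 + V²)*V + 4 = V*√(1 + V²) + 4 = 4 + V*√(1 + V²))
√(5512 + (T + z(8)*78)) = √(5512 + (28 + (4 + 8*√(1 + 8²))*78)) = √(5512 + (28 + (4 + 8*√(1 + 64))*78)) = √(5512 + (28 + (4 + 8*√65)*78)) = √(5512 + (28 + (312 + 624*√65))) = √(5512 + (340 + 624*√65)) = √(5852 + 624*√65)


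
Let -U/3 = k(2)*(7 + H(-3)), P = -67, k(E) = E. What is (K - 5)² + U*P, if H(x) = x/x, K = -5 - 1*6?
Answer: 3472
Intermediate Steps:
K = -11 (K = -5 - 6 = -11)
H(x) = 1
U = -48 (U = -6*(7 + 1) = -6*8 = -3*16 = -48)
(K - 5)² + U*P = (-11 - 5)² - 48*(-67) = (-16)² + 3216 = 256 + 3216 = 3472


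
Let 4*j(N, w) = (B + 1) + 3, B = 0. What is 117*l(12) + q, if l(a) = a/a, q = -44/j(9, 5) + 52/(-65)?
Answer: 361/5 ≈ 72.200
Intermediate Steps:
j(N, w) = 1 (j(N, w) = ((0 + 1) + 3)/4 = (1 + 3)/4 = (¼)*4 = 1)
q = -224/5 (q = -44/1 + 52/(-65) = -44*1 + 52*(-1/65) = -44 - ⅘ = -224/5 ≈ -44.800)
l(a) = 1
117*l(12) + q = 117*1 - 224/5 = 117 - 224/5 = 361/5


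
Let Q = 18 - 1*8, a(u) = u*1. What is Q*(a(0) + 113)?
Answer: 1130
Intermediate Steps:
a(u) = u
Q = 10 (Q = 18 - 8 = 10)
Q*(a(0) + 113) = 10*(0 + 113) = 10*113 = 1130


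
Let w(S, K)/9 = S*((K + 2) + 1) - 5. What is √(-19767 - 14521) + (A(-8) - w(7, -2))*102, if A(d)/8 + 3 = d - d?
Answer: -4284 + 4*I*√2143 ≈ -4284.0 + 185.17*I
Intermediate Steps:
A(d) = -24 (A(d) = -24 + 8*(d - d) = -24 + 8*0 = -24 + 0 = -24)
w(S, K) = -45 + 9*S*(3 + K) (w(S, K) = 9*(S*((K + 2) + 1) - 5) = 9*(S*((2 + K) + 1) - 5) = 9*(S*(3 + K) - 5) = 9*(-5 + S*(3 + K)) = -45 + 9*S*(3 + K))
√(-19767 - 14521) + (A(-8) - w(7, -2))*102 = √(-19767 - 14521) + (-24 - (-45 + 27*7 + 9*(-2)*7))*102 = √(-34288) + (-24 - (-45 + 189 - 126))*102 = 4*I*√2143 + (-24 - 1*18)*102 = 4*I*√2143 + (-24 - 18)*102 = 4*I*√2143 - 42*102 = 4*I*√2143 - 4284 = -4284 + 4*I*√2143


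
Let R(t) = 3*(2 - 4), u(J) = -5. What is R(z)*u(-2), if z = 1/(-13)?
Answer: 30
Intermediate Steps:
z = -1/13 ≈ -0.076923
R(t) = -6 (R(t) = 3*(-2) = -6)
R(z)*u(-2) = -6*(-5) = 30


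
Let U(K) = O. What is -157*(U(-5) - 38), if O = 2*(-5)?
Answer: 7536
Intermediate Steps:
O = -10
U(K) = -10
-157*(U(-5) - 38) = -157*(-10 - 38) = -157*(-48) = 7536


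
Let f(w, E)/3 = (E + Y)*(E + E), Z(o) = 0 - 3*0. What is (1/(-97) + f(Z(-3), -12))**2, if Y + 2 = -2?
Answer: 12486498049/9409 ≈ 1.3271e+6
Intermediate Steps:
Z(o) = 0 (Z(o) = 0 + 0 = 0)
Y = -4 (Y = -2 - 2 = -4)
f(w, E) = 6*E*(-4 + E) (f(w, E) = 3*((E - 4)*(E + E)) = 3*((-4 + E)*(2*E)) = 3*(2*E*(-4 + E)) = 6*E*(-4 + E))
(1/(-97) + f(Z(-3), -12))**2 = (1/(-97) + 6*(-12)*(-4 - 12))**2 = (-1/97 + 6*(-12)*(-16))**2 = (-1/97 + 1152)**2 = (111743/97)**2 = 12486498049/9409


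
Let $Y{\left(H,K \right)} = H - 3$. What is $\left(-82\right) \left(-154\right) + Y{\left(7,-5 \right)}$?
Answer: $12632$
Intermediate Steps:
$Y{\left(H,K \right)} = -3 + H$
$\left(-82\right) \left(-154\right) + Y{\left(7,-5 \right)} = \left(-82\right) \left(-154\right) + \left(-3 + 7\right) = 12628 + 4 = 12632$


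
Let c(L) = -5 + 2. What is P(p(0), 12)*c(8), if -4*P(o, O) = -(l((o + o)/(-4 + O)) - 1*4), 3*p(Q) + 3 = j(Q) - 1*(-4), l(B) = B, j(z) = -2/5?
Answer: 237/80 ≈ 2.9625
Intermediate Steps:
j(z) = -⅖ (j(z) = -2*⅕ = -⅖)
c(L) = -3
p(Q) = ⅕ (p(Q) = -1 + (-⅖ - 1*(-4))/3 = -1 + (-⅖ + 4)/3 = -1 + (⅓)*(18/5) = -1 + 6/5 = ⅕)
P(o, O) = -1 + o/(2*(-4 + O)) (P(o, O) = -(-1)*((o + o)/(-4 + O) - 1*4)/4 = -(-1)*((2*o)/(-4 + O) - 4)/4 = -(-1)*(2*o/(-4 + O) - 4)/4 = -(-1)*(-4 + 2*o/(-4 + O))/4 = -(4 - 2*o/(-4 + O))/4 = -1 + o/(2*(-4 + O)))
P(p(0), 12)*c(8) = ((4 + (½)*(⅕) - 1*12)/(-4 + 12))*(-3) = ((4 + ⅒ - 12)/8)*(-3) = ((⅛)*(-79/10))*(-3) = -79/80*(-3) = 237/80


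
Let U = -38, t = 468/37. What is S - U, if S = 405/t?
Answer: 3641/52 ≈ 70.019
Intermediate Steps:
t = 468/37 (t = 468*(1/37) = 468/37 ≈ 12.649)
S = 1665/52 (S = 405/(468/37) = 405*(37/468) = 1665/52 ≈ 32.019)
S - U = 1665/52 - 1*(-38) = 1665/52 + 38 = 3641/52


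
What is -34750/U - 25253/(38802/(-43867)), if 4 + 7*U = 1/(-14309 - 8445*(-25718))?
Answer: 901817948043910993/10091751288286 ≈ 89362.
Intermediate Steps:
U = -2340749487/4096311604 (U = -4/7 + (1/(-14309 - 8445*(-25718)))/7 = -4/7 + (-1/25718/(-22754))/7 = -4/7 + (-1/22754*(-1/25718))/7 = -4/7 + (1/7)*(1/585187372) = -4/7 + 1/4096311604 = -2340749487/4096311604 ≈ -0.57143)
-34750/U - 25253/(38802/(-43867)) = -34750/(-2340749487/4096311604) - 25253/(38802/(-43867)) = -34750*(-4096311604/2340749487) - 25253/(38802*(-1/43867)) = 142346828239000/2340749487 - 25253/(-38802/43867) = 142346828239000/2340749487 - 25253*(-43867/38802) = 142346828239000/2340749487 + 1107773351/38802 = 901817948043910993/10091751288286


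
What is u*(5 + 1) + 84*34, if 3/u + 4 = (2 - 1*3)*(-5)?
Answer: 2874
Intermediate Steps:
u = 3 (u = 3/(-4 + (2 - 1*3)*(-5)) = 3/(-4 + (2 - 3)*(-5)) = 3/(-4 - 1*(-5)) = 3/(-4 + 5) = 3/1 = 3*1 = 3)
u*(5 + 1) + 84*34 = 3*(5 + 1) + 84*34 = 3*6 + 2856 = 18 + 2856 = 2874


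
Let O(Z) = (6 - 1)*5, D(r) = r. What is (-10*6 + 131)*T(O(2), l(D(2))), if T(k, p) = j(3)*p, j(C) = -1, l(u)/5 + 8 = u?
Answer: 2130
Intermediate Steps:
O(Z) = 25 (O(Z) = 5*5 = 25)
l(u) = -40 + 5*u
T(k, p) = -p
(-10*6 + 131)*T(O(2), l(D(2))) = (-10*6 + 131)*(-(-40 + 5*2)) = (-60 + 131)*(-(-40 + 10)) = 71*(-1*(-30)) = 71*30 = 2130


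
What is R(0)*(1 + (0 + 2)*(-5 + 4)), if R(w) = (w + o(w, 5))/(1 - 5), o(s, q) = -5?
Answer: -5/4 ≈ -1.2500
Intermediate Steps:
R(w) = 5/4 - w/4 (R(w) = (w - 5)/(1 - 5) = (-5 + w)/(-4) = (-5 + w)*(-1/4) = 5/4 - w/4)
R(0)*(1 + (0 + 2)*(-5 + 4)) = (5/4 - 1/4*0)*(1 + (0 + 2)*(-5 + 4)) = (5/4 + 0)*(1 + 2*(-1)) = 5*(1 - 2)/4 = (5/4)*(-1) = -5/4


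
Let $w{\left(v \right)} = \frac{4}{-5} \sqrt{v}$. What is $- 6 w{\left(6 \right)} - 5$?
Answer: $-5 + \frac{24 \sqrt{6}}{5} \approx 6.7576$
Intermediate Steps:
$w{\left(v \right)} = - \frac{4 \sqrt{v}}{5}$ ($w{\left(v \right)} = 4 \left(- \frac{1}{5}\right) \sqrt{v} = - \frac{4 \sqrt{v}}{5}$)
$- 6 w{\left(6 \right)} - 5 = - 6 \left(- \frac{4 \sqrt{6}}{5}\right) - 5 = \frac{24 \sqrt{6}}{5} - 5 = -5 + \frac{24 \sqrt{6}}{5}$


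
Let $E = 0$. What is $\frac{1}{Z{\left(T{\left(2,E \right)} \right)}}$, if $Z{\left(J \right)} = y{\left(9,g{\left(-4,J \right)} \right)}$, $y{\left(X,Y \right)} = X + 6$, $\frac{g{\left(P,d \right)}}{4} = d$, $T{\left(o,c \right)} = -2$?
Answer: $\frac{1}{15} \approx 0.066667$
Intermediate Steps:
$g{\left(P,d \right)} = 4 d$
$y{\left(X,Y \right)} = 6 + X$
$Z{\left(J \right)} = 15$ ($Z{\left(J \right)} = 6 + 9 = 15$)
$\frac{1}{Z{\left(T{\left(2,E \right)} \right)}} = \frac{1}{15}$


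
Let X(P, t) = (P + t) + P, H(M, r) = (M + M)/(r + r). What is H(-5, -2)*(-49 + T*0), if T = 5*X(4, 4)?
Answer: -245/2 ≈ -122.50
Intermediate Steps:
H(M, r) = M/r (H(M, r) = (2*M)/((2*r)) = (2*M)*(1/(2*r)) = M/r)
X(P, t) = t + 2*P
T = 60 (T = 5*(4 + 2*4) = 5*(4 + 8) = 5*12 = 60)
H(-5, -2)*(-49 + T*0) = (-5/(-2))*(-49 + 60*0) = (-5*(-1/2))*(-49 + 0) = (5/2)*(-49) = -245/2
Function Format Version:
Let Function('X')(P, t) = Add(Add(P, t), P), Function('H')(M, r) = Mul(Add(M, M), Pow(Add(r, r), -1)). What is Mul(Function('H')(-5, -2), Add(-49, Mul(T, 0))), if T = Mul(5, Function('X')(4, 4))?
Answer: Rational(-245, 2) ≈ -122.50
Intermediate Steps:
Function('H')(M, r) = Mul(M, Pow(r, -1)) (Function('H')(M, r) = Mul(Mul(2, M), Pow(Mul(2, r), -1)) = Mul(Mul(2, M), Mul(Rational(1, 2), Pow(r, -1))) = Mul(M, Pow(r, -1)))
Function('X')(P, t) = Add(t, Mul(2, P))
T = 60 (T = Mul(5, Add(4, Mul(2, 4))) = Mul(5, Add(4, 8)) = Mul(5, 12) = 60)
Mul(Function('H')(-5, -2), Add(-49, Mul(T, 0))) = Mul(Mul(-5, Pow(-2, -1)), Add(-49, Mul(60, 0))) = Mul(Mul(-5, Rational(-1, 2)), Add(-49, 0)) = Mul(Rational(5, 2), -49) = Rational(-245, 2)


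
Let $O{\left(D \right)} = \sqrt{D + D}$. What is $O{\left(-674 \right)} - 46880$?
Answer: $-46880 + 2 i \sqrt{337} \approx -46880.0 + 36.715 i$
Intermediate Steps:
$O{\left(D \right)} = \sqrt{2} \sqrt{D}$ ($O{\left(D \right)} = \sqrt{2 D} = \sqrt{2} \sqrt{D}$)
$O{\left(-674 \right)} - 46880 = \sqrt{2} \sqrt{-674} - 46880 = \sqrt{2} i \sqrt{674} - 46880 = 2 i \sqrt{337} - 46880 = -46880 + 2 i \sqrt{337}$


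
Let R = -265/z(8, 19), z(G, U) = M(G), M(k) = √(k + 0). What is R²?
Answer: 70225/8 ≈ 8778.1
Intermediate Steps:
M(k) = √k
z(G, U) = √G
R = -265*√2/4 ≈ -93.692
R² = (-265*√2/4)² = 70225/8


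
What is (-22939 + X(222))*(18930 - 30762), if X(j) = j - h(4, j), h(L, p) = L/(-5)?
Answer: 1343890392/5 ≈ 2.6878e+8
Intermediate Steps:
h(L, p) = -L/5 (h(L, p) = L*(-⅕) = -L/5)
X(j) = ⅘ + j (X(j) = j - (-1)*4/5 = j - 1*(-⅘) = j + ⅘ = ⅘ + j)
(-22939 + X(222))*(18930 - 30762) = (-22939 + (⅘ + 222))*(18930 - 30762) = (-22939 + 1114/5)*(-11832) = -113581/5*(-11832) = 1343890392/5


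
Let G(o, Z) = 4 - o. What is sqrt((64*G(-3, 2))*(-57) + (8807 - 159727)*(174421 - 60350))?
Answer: 2*I*sqrt(4303905214) ≈ 1.3121e+5*I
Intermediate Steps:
sqrt((64*G(-3, 2))*(-57) + (8807 - 159727)*(174421 - 60350)) = sqrt((64*(4 - 1*(-3)))*(-57) + (8807 - 159727)*(174421 - 60350)) = sqrt((64*(4 + 3))*(-57) - 150920*114071) = sqrt((64*7)*(-57) - 17215595320) = sqrt(448*(-57) - 17215595320) = sqrt(-25536 - 17215595320) = sqrt(-17215620856) = 2*I*sqrt(4303905214)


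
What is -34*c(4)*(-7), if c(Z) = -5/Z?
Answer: -595/2 ≈ -297.50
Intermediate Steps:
-34*c(4)*(-7) = -(-170)/4*(-7) = -34*(-5/4)*(-7) = (85/2)*(-7) = -595/2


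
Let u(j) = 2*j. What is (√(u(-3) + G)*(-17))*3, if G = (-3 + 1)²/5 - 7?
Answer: -51*I*√305/5 ≈ -178.14*I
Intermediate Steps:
G = -31/5 (G = (-2)²*(⅕) - 7 = 4*(⅕) - 7 = ⅘ - 7 = -31/5 ≈ -6.2000)
(√(u(-3) + G)*(-17))*3 = (√(2*(-3) - 31/5)*(-17))*3 = (√(-6 - 31/5)*(-17))*3 = (√(-61/5)*(-17))*3 = ((I*√305/5)*(-17))*3 = -17*I*√305/5*3 = -51*I*√305/5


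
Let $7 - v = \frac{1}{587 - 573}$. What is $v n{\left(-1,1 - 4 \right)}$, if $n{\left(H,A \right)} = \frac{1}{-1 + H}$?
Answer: $- \frac{97}{28} \approx -3.4643$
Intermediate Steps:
$v = \frac{97}{14}$ ($v = 7 - \frac{1}{587 - 573} = 7 - \frac{1}{14} = \frac{97}{14} \approx 6.9286$)
$v n{\left(-1,1 - 4 \right)} = \frac{97}{14 \left(-1 - 1\right)} = \frac{97}{14 \left(-2\right)} = \frac{97}{14} \left(- \frac{1}{2}\right) = - \frac{97}{28}$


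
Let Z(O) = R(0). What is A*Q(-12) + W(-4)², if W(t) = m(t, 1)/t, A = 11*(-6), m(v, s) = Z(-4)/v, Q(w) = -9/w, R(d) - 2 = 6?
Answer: -197/4 ≈ -49.250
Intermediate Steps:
R(d) = 8 (R(d) = 2 + 6 = 8)
Z(O) = 8
m(v, s) = 8/v
A = -66
W(t) = 8/t² (W(t) = (8/t)/t = 8/t²)
A*Q(-12) + W(-4)² = -(-594)/(-12) + (8/(-4)²)² = -(-594)*(-1)/12 + (8*(1/16))² = -66*¾ + (½)² = -99/2 + ¼ = -197/4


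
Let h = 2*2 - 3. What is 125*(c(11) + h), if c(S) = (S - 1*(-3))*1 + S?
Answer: 3250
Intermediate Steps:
c(S) = 3 + 2*S (c(S) = (S + 3)*1 + S = (3 + S)*1 + S = (3 + S) + S = 3 + 2*S)
h = 1 (h = 4 - 3 = 1)
125*(c(11) + h) = 125*((3 + 2*11) + 1) = 125*((3 + 22) + 1) = 125*(25 + 1) = 125*26 = 3250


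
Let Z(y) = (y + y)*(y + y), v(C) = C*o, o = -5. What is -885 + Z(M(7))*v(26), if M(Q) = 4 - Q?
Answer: -5565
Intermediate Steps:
v(C) = -5*C (v(C) = C*(-5) = -5*C)
Z(y) = 4*y² (Z(y) = (2*y)*(2*y) = 4*y²)
-885 + Z(M(7))*v(26) = -885 + (4*(4 - 1*7)²)*(-5*26) = -885 + (4*(4 - 7)²)*(-130) = -885 + (4*(-3)²)*(-130) = -885 + (4*9)*(-130) = -885 + 36*(-130) = -885 - 4680 = -5565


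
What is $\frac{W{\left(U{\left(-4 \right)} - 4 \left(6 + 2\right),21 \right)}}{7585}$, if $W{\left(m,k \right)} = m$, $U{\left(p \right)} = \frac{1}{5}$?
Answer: $- \frac{159}{37925} \approx -0.0041925$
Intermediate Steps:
$U{\left(p \right)} = \frac{1}{5}$
$\frac{W{\left(U{\left(-4 \right)} - 4 \left(6 + 2\right),21 \right)}}{7585} = \frac{\frac{1}{5} - 4 \left(6 + 2\right)}{7585} = \left(\frac{1}{5} - 32\right) \frac{1}{7585} = \left(- \frac{159}{5}\right) \frac{1}{7585} = - \frac{159}{37925}$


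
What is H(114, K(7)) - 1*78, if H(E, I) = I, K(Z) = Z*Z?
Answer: -29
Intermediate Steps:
K(Z) = Z²
H(114, K(7)) - 1*78 = 7² - 1*78 = 49 - 78 = -29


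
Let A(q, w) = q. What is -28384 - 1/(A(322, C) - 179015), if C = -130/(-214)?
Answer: -5072022111/178693 ≈ -28384.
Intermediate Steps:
C = 65/107 (C = -130*(-1/214) = 65/107 ≈ 0.60748)
-28384 - 1/(A(322, C) - 179015) = -28384 - 1/(322 - 179015) = -28384 - 1/(-178693) = -28384 - 1*(-1/178693) = -28384 + 1/178693 = -5072022111/178693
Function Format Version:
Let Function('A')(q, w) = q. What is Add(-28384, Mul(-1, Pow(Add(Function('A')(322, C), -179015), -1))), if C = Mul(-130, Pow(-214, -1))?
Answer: Rational(-5072022111, 178693) ≈ -28384.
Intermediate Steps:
C = Rational(65, 107) (C = Mul(-130, Rational(-1, 214)) = Rational(65, 107) ≈ 0.60748)
Add(-28384, Mul(-1, Pow(Add(Function('A')(322, C), -179015), -1))) = Add(-28384, Mul(-1, Pow(Add(322, -179015), -1))) = Add(-28384, Mul(-1, Pow(-178693, -1))) = Add(-28384, Mul(-1, Rational(-1, 178693))) = Add(-28384, Rational(1, 178693)) = Rational(-5072022111, 178693)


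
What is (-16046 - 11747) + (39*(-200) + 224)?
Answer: -35369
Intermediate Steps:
(-16046 - 11747) + (39*(-200) + 224) = -27793 + (-7800 + 224) = -27793 - 7576 = -35369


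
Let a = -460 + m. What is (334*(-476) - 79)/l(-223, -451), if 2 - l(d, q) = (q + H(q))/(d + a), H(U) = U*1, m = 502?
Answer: 9596801/180 ≈ 53316.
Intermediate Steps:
H(U) = U
a = 42 (a = -460 + 502 = 42)
l(d, q) = 2 - 2*q/(42 + d) (l(d, q) = 2 - (q + q)/(d + 42) = 2 - 2*q/(42 + d))
(334*(-476) - 79)/l(-223, -451) = (334*(-476) - 79)/((2*(42 - 223 - 1*(-451))/(42 - 223))) = (-158984 - 79)/((2*(42 - 223 + 451)/(-181))) = -159063/(2*(-1/181)*270) = -159063/(-540/181) = -159063*(-181/540) = 9596801/180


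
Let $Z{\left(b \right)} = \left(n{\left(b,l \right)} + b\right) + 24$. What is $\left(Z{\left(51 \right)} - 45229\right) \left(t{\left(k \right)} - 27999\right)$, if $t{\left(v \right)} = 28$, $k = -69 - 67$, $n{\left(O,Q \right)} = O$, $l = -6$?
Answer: $1261576013$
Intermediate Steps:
$k = -136$
$Z{\left(b \right)} = 24 + 2 b$ ($Z{\left(b \right)} = \left(b + b\right) + 24 = 2 b + 24 = 24 + 2 b$)
$\left(Z{\left(51 \right)} - 45229\right) \left(t{\left(k \right)} - 27999\right) = \left(\left(24 + 2 \cdot 51\right) - 45229\right) \left(28 - 27999\right) = \left(\left(24 + 102\right) - 45229\right) \left(-27971\right) = \left(126 - 45229\right) \left(-27971\right) = \left(-45103\right) \left(-27971\right) = 1261576013$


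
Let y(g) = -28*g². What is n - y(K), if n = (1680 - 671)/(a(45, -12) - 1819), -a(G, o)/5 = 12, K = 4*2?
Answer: 3366159/1879 ≈ 1791.5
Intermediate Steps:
K = 8
a(G, o) = -60 (a(G, o) = -5*12 = -60)
n = -1009/1879 (n = (1680 - 671)/(-60 - 1819) = 1009/(-1879) = 1009*(-1/1879) = -1009/1879 ≈ -0.53699)
n - y(K) = -1009/1879 - (-28)*8² = -1009/1879 - (-28)*64 = -1009/1879 - 1*(-1792) = -1009/1879 + 1792 = 3366159/1879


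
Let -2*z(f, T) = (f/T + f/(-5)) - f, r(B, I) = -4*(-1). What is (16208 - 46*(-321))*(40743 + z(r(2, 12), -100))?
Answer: 31551215977/25 ≈ 1.2620e+9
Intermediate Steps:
r(B, I) = 4
z(f, T) = 3*f/5 - f/(2*T) (z(f, T) = -((f/T + f/(-5)) - f)/2 = -((f/T + f*(-1/5)) - f)/2 = -((f/T - f/5) - f)/2 = -((-f/5 + f/T) - f)/2 = -(-6*f/5 + f/T)/2 = 3*f/5 - f/(2*T))
(16208 - 46*(-321))*(40743 + z(r(2, 12), -100)) = (16208 - 46*(-321))*(40743 + (1/10)*4*(-5 + 6*(-100))/(-100)) = (16208 + 14766)*(40743 + (1/10)*4*(-1/100)*(-5 - 600)) = 30974*(40743 + (1/10)*4*(-1/100)*(-605)) = 30974*(40743 + 121/50) = 30974*(2037271/50) = 31551215977/25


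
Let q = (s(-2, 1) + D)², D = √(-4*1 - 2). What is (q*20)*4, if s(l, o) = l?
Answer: 80*(2 - I*√6)² ≈ -160.0 - 783.84*I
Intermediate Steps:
D = I*√6 (D = √(-4 - 2) = √(-6) = I*√6 ≈ 2.4495*I)
q = (-2 + I*√6)² ≈ -2.0 - 9.798*I
(q*20)*4 = ((2 - I*√6)²*20)*4 = (20*(2 - I*√6)²)*4 = 80*(2 - I*√6)²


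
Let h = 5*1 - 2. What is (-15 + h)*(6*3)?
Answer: -216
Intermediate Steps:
h = 3 (h = 5 - 2 = 3)
(-15 + h)*(6*3) = (-15 + 3)*(6*3) = -12*18 = -216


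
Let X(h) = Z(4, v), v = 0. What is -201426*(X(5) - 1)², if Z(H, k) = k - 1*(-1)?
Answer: 0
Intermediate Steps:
Z(H, k) = 1 + k (Z(H, k) = k + 1 = 1 + k)
X(h) = 1 (X(h) = 1 + 0 = 1)
-201426*(X(5) - 1)² = -201426*(1 - 1)² = -201426*0² = -201426*0 = 0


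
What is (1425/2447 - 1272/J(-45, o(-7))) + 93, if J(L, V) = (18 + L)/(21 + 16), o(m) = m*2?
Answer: 40449500/22023 ≈ 1836.7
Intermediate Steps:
o(m) = 2*m
J(L, V) = 18/37 + L/37 (J(L, V) = (18 + L)/37 = (18 + L)*(1/37) = 18/37 + L/37)
(1425/2447 - 1272/J(-45, o(-7))) + 93 = (1425/2447 - 1272/(18/37 + (1/37)*(-45))) + 93 = (1425*(1/2447) - 1272/(18/37 - 45/37)) + 93 = (1425/2447 - 1272/(-27/37)) + 93 = (1425/2447 - 1272*(-37/27)) + 93 = (1425/2447 + 15688/9) + 93 = 38401361/22023 + 93 = 40449500/22023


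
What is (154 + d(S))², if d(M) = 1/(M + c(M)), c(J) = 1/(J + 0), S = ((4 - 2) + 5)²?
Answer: 136868181849/5769604 ≈ 23722.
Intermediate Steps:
S = 49 (S = (2 + 5)² = 7² = 49)
c(J) = 1/J
d(M) = 1/(M + 1/M)
(154 + d(S))² = (154 + 49/(1 + 49²))² = (154 + 49/(1 + 2401))² = (154 + 49/2402)² = (369957/2402)² = 136868181849/5769604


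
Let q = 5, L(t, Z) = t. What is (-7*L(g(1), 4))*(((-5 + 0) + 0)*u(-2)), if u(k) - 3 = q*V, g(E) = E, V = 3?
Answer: 630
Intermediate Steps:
u(k) = 18 (u(k) = 3 + 5*3 = 3 + 15 = 18)
(-7*L(g(1), 4))*(((-5 + 0) + 0)*u(-2)) = (-7*1)*(((-5 + 0) + 0)*18) = -7*(-5 + 0)*18 = -(-35)*18 = -7*(-90) = 630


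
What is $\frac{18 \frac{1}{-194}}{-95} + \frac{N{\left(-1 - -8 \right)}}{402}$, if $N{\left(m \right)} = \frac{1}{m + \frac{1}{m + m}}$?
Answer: $\frac{243596}{183369285} \approx 0.0013284$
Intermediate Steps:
$N{\left(m \right)} = \frac{1}{m + \frac{1}{2 m}}$
$\frac{18 \frac{1}{-194}}{-95} + \frac{N{\left(-1 - -8 \right)}}{402} = \frac{18 \frac{1}{-194}}{-95} + \frac{2 \left(-1 - -8\right) \frac{1}{1 + 2 \left(-1 - -8\right)^{2}}}{402} = 18 \left(- \frac{1}{194}\right) \left(- \frac{1}{95}\right) + \frac{2 \left(-1 + 8\right)}{1 + 2 \left(-1 + 8\right)^{2}} \cdot \frac{1}{402} = \left(- \frac{9}{97}\right) \left(- \frac{1}{95}\right) + 2 \cdot 7 \frac{1}{1 + 2 \cdot 7^{2}} \cdot \frac{1}{402} = \frac{9}{9215} + 2 \cdot 7 \frac{1}{1 + 2 \cdot 49} \cdot \frac{1}{402} = \frac{9}{9215} + 2 \cdot 7 \frac{1}{1 + 98} \cdot \frac{1}{402} = \frac{9}{9215} + 2 \cdot 7 \cdot \frac{1}{99} \cdot \frac{1}{402} = \frac{9}{9215} + \frac{14}{99} \cdot \frac{1}{402} = \frac{9}{9215} + \frac{7}{19899} = \frac{243596}{183369285}$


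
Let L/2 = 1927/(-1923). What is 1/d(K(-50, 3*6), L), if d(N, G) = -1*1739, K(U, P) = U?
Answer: -1/1739 ≈ -0.00057504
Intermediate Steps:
L = -3854/1923 (L = 2*(1927/(-1923)) = 2*(1927*(-1/1923)) = 2*(-1927/1923) = -3854/1923 ≈ -2.0042)
d(N, G) = -1739
1/d(K(-50, 3*6), L) = 1/(-1739) = -1/1739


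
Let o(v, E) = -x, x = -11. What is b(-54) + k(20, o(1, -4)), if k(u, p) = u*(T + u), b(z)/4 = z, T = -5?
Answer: 84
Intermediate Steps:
b(z) = 4*z
o(v, E) = 11 (o(v, E) = -1*(-11) = 11)
k(u, p) = u*(-5 + u)
b(-54) + k(20, o(1, -4)) = 4*(-54) + 20*(-5 + 20) = -216 + 20*15 = -216 + 300 = 84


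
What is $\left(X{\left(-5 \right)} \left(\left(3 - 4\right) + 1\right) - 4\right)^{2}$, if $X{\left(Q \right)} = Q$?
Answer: $16$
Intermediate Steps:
$\left(X{\left(-5 \right)} \left(\left(3 - 4\right) + 1\right) - 4\right)^{2} = \left(- 5 \left(\left(3 - 4\right) + 1\right) - 4\right)^{2} = \left(- 5 \left(-1 + 1\right) - 4\right)^{2} = \left(\left(-5\right) 0 - 4\right)^{2} = \left(0 - 4\right)^{2} = \left(-4\right)^{2} = 16$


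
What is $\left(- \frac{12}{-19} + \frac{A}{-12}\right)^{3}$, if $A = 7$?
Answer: $\frac{1331}{11852352} \approx 0.0001123$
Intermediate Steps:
$\left(- \frac{12}{-19} + \frac{A}{-12}\right)^{3} = \left(- \frac{12}{-19} + \frac{7}{-12}\right)^{3} = \left(\left(-12\right) \left(- \frac{1}{19}\right) + 7 \left(- \frac{1}{12}\right)\right)^{3} = \left(\frac{12}{19} - \frac{7}{12}\right)^{3} = \left(\frac{11}{228}\right)^{3} = \frac{1331}{11852352}$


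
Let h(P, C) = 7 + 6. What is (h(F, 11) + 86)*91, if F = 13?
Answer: 9009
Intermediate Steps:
h(P, C) = 13
(h(F, 11) + 86)*91 = (13 + 86)*91 = 99*91 = 9009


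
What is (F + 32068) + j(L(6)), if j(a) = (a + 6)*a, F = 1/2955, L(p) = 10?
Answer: 95233741/2955 ≈ 32228.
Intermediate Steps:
F = 1/2955 ≈ 0.00033841
j(a) = a*(6 + a) (j(a) = (6 + a)*a = a*(6 + a))
(F + 32068) + j(L(6)) = (1/2955 + 32068) + 10*(6 + 10) = 94760941/2955 + 10*16 = 94760941/2955 + 160 = 95233741/2955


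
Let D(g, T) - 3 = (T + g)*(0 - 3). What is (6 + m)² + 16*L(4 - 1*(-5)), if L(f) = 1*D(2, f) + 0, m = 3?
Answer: -399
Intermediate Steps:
D(g, T) = 3 - 3*T - 3*g (D(g, T) = 3 + (T + g)*(0 - 3) = 3 + (T + g)*(-3) = 3 + (-3*T - 3*g) = 3 - 3*T - 3*g)
L(f) = -3 - 3*f (L(f) = 1*(3 - 3*f - 3*2) + 0 = 1*(3 - 3*f - 6) + 0 = 1*(-3 - 3*f) + 0 = (-3 - 3*f) + 0 = -3 - 3*f)
(6 + m)² + 16*L(4 - 1*(-5)) = (6 + 3)² + 16*(-3 - 3*(4 - 1*(-5))) = 9² + 16*(-3 - 3*(4 + 5)) = 81 + 16*(-3 - 3*9) = 81 + 16*(-3 - 27) = 81 + 16*(-30) = 81 - 480 = -399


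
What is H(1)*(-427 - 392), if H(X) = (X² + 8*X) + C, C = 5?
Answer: -11466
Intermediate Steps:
H(X) = 5 + X² + 8*X (H(X) = (X² + 8*X) + 5 = 5 + X² + 8*X)
H(1)*(-427 - 392) = (5 + 1² + 8*1)*(-427 - 392) = (5 + 1 + 8)*(-819) = 14*(-819) = -11466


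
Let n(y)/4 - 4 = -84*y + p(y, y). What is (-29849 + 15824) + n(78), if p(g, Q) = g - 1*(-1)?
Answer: -39901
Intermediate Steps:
p(g, Q) = 1 + g (p(g, Q) = g + 1 = 1 + g)
n(y) = 20 - 332*y (n(y) = 16 + 4*(-84*y + (1 + y)) = 16 + 4*(1 - 83*y) = 16 + (4 - 332*y) = 20 - 332*y)
(-29849 + 15824) + n(78) = (-29849 + 15824) + (20 - 332*78) = -14025 + (20 - 25896) = -14025 - 25876 = -39901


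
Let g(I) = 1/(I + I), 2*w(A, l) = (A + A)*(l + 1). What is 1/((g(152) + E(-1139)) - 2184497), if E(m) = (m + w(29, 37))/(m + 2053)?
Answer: -138928/303487804383 ≈ -4.5777e-7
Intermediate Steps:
w(A, l) = A*(1 + l) (w(A, l) = ((A + A)*(l + 1))/2 = ((2*A)*(1 + l))/2 = (2*A*(1 + l))/2 = A*(1 + l))
g(I) = 1/(2*I)
E(m) = (1102 + m)/(2053 + m) (E(m) = (m + 29*(1 + 37))/(m + 2053) = (m + 29*38)/(2053 + m) = (m + 1102)/(2053 + m) = (1102 + m)/(2053 + m))
1/((g(152) + E(-1139)) - 2184497) = 1/(((1/2)/152 + (1102 - 1139)/(2053 - 1139)) - 2184497) = 1/(((1/2)*(1/152) - 37/914) - 2184497) = 1/((1/304 + (1/914)*(-37)) - 2184497) = 1/((1/304 - 37/914) - 2184497) = 1/(-5167/138928 - 2184497) = 1/(-303487804383/138928) = -138928/303487804383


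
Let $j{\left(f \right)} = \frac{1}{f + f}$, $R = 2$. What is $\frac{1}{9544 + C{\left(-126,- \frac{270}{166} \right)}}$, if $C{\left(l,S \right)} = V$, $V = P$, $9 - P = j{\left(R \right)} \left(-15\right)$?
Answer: $\frac{4}{38227} \approx 0.00010464$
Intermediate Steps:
$j{\left(f \right)} = \frac{1}{2 f}$
$P = \frac{51}{4}$ ($P = 9 - \frac{1}{2 \cdot 2} \left(-15\right) = 9 - \frac{1}{2} \cdot \frac{1}{2} \left(-15\right) = 9 - \frac{1}{4} \left(-15\right) = 9 - - \frac{15}{4} = 9 + \frac{15}{4} = \frac{51}{4} \approx 12.75$)
$V = \frac{51}{4} \approx 12.75$
$C{\left(l,S \right)} = \frac{51}{4}$
$\frac{1}{9544 + C{\left(-126,- \frac{270}{166} \right)}} = \frac{1}{9544 + \frac{51}{4}} = \frac{1}{\frac{38227}{4}} = \frac{4}{38227}$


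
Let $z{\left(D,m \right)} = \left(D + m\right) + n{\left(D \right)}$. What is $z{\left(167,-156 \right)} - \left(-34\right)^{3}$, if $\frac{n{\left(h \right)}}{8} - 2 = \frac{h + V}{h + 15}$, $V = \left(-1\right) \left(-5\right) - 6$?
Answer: $\frac{3579785}{91} \approx 39338.0$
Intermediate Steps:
$V = -1$ ($V = 5 - 6 = -1$)
$n{\left(h \right)} = 16 + \frac{8 \left(-1 + h\right)}{15 + h}$ ($n{\left(h \right)} = 16 + 8 \frac{h - 1}{h + 15} = 16 + 8 \frac{-1 + h}{15 + h} = 16 + \frac{8 \left(-1 + h\right)}{15 + h}$)
$z{\left(D,m \right)} = D + m + \frac{8 \left(29 + 3 D\right)}{15 + D}$ ($z{\left(D,m \right)} = \left(D + m\right) + \frac{8 \left(29 + 3 D\right)}{15 + D} = D + m + \frac{8 \left(29 + 3 D\right)}{15 + D}$)
$z{\left(167,-156 \right)} - \left(-34\right)^{3} = \frac{232 + 24 \cdot 167 + \left(15 + 167\right) \left(167 - 156\right)}{15 + 167} - \left(-34\right)^{3} = \frac{232 + 4008 + 182 \cdot 11}{182} - -39304 = \frac{232 + 4008 + 2002}{182} + 39304 = \frac{1}{182} \cdot 6242 + 39304 = \frac{3121}{91} + 39304 = \frac{3579785}{91}$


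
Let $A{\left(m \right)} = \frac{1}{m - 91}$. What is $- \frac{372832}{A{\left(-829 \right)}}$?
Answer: $343005440$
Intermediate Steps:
$A{\left(m \right)} = \frac{1}{-91 + m}$
$- \frac{372832}{A{\left(-829 \right)}} = - \frac{372832}{\frac{1}{-91 - 829}} = - \frac{372832}{\frac{1}{-920}} = - \frac{372832}{- \frac{1}{920}} = \left(-372832\right) \left(-920\right) = 343005440$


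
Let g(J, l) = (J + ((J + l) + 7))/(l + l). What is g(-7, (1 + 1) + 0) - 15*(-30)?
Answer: 1795/4 ≈ 448.75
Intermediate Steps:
g(J, l) = (7 + l + 2*J)/(2*l) (g(J, l) = (J + (7 + J + l))/((2*l)) = (7 + l + 2*J)*(1/(2*l)) = (7 + l + 2*J)/(2*l))
g(-7, (1 + 1) + 0) - 15*(-30) = (7 + ((1 + 1) + 0) + 2*(-7))/(2*((1 + 1) + 0)) - 15*(-30) = (7 + (2 + 0) - 14)/(2*(2 + 0)) + 450 = (½)*(7 + 2 - 14)/2 + 450 = (½)*(½)*(-5) + 450 = -5/4 + 450 = 1795/4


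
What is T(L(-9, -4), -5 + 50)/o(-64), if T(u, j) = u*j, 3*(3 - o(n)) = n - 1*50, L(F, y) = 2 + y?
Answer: -90/41 ≈ -2.1951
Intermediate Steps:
o(n) = 59/3 - n/3 (o(n) = 3 - (n - 1*50)/3 = 3 - (n - 50)/3 = 3 - (-50 + n)/3 = 3 + (50/3 - n/3) = 59/3 - n/3)
T(u, j) = j*u
T(L(-9, -4), -5 + 50)/o(-64) = ((-5 + 50)*(2 - 4))/(59/3 - 1/3*(-64)) = (45*(-2))/(59/3 + 64/3) = -90/41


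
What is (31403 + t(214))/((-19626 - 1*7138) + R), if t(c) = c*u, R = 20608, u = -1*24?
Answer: -26267/6156 ≈ -4.2669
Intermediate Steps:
u = -24
t(c) = -24*c (t(c) = c*(-24) = -24*c)
(31403 + t(214))/((-19626 - 1*7138) + R) = (31403 - 24*214)/((-19626 - 1*7138) + 20608) = (31403 - 5136)/((-19626 - 7138) + 20608) = 26267/(-26764 + 20608) = 26267/(-6156) = 26267*(-1/6156) = -26267/6156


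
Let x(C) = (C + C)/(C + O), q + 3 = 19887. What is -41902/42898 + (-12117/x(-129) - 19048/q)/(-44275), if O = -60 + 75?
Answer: -173727009665074/202991492994675 ≈ -0.85583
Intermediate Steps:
q = 19884 (q = -3 + 19887 = 19884)
O = 15
x(C) = 2*C/(15 + C) (x(C) = (C + C)/(C + 15) = (2*C)/(15 + C) = 2*C/(15 + C))
-41902/42898 + (-12117/x(-129) - 19048/q)/(-44275) = -41902/42898 + (-12117/(2*(-129)/(15 - 129)) - 19048/19884)/(-44275) = -41902*1/42898 + (-12117/(2*(-129)/(-114)) - 19048*1/19884)*(-1/44275) = -20951/21449 + (-12117/(2*(-129)*(-1/114)) - 4762/4971)*(-1/44275) = -20951/21449 + (-12117/43/19 - 4762/4971)*(-1/44275) = -20951/21449 + (-12117*19/43 - 4762/4971)*(-1/44275) = -20951/21449 + (-230223/43 - 4762/4971)*(-1/44275) = -20951/21449 - 1144643299/213753*(-1/44275) = -20951/21449 + 1144643299/9463914075 = -173727009665074/202991492994675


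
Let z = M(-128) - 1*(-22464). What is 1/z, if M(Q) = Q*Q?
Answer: 1/38848 ≈ 2.5741e-5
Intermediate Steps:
M(Q) = Q²
z = 38848 (z = (-128)² - 1*(-22464) = 16384 + 22464 = 38848)
1/z = 1/38848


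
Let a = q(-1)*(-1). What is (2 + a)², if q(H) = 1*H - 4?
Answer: 49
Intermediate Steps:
q(H) = -4 + H (q(H) = H - 4 = -4 + H)
a = 5 (a = (-4 - 1)*(-1) = -5*(-1) = 5)
(2 + a)² = (2 + 5)² = 7² = 49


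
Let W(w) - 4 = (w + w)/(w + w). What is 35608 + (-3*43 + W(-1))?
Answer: 35484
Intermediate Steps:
W(w) = 5 (W(w) = 4 + (w + w)/(w + w) = 4 + (2*w)/((2*w)) = 4 + (2*w)*(1/(2*w)) = 4 + 1 = 5)
35608 + (-3*43 + W(-1)) = 35608 + (-3*43 + 5) = 35608 + (-129 + 5) = 35608 - 124 = 35484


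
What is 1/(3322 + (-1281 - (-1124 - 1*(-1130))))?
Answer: 1/2035 ≈ 0.00049140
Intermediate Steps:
1/(3322 + (-1281 - (-1124 - 1*(-1130)))) = 1/(3322 + (-1281 - (-1124 + 1130))) = 1/(3322 + (-1281 - 1*6)) = 1/(3322 + (-1281 - 6)) = 1/(3322 - 1287) = 1/2035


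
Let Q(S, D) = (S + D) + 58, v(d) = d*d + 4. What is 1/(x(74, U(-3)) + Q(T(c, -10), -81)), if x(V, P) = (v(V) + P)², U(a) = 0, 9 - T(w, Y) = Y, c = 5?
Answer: 1/30030396 ≈ 3.3300e-8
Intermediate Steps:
v(d) = 4 + d² (v(d) = d² + 4 = 4 + d²)
T(w, Y) = 9 - Y
Q(S, D) = 58 + D + S (Q(S, D) = (D + S) + 58 = 58 + D + S)
x(V, P) = (4 + P + V²)² (x(V, P) = ((4 + V²) + P)² = (4 + P + V²)²)
1/(x(74, U(-3)) + Q(T(c, -10), -81)) = 1/((4 + 0 + 74²)² + (58 - 81 + (9 - 1*(-10)))) = 1/((4 + 0 + 5476)² + (58 - 81 + (9 + 10))) = 1/(5480² + (58 - 81 + 19)) = 1/(30030400 - 4) = 1/30030396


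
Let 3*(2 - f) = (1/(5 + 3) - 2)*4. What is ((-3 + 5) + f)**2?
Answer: 169/4 ≈ 42.250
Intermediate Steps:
f = 9/2 (f = 2 - (1/(5 + 3) - 2)*4/3 = 2 - (1/8 - 2)*4/3 = 2 - (-5)*4/8 = 2 - 1/3*(-15/2) = 2 + 5/2 = 9/2 ≈ 4.5000)
((-3 + 5) + f)**2 = ((-3 + 5) + 9/2)**2 = (2 + 9/2)**2 = (13/2)**2 = 169/4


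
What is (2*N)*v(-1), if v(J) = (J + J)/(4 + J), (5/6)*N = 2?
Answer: -16/5 ≈ -3.2000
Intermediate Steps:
N = 12/5 (N = (6/5)*2 = 12/5 ≈ 2.4000)
v(J) = 2*J/(4 + J) (v(J) = (2*J)/(4 + J) = 2*J/(4 + J))
(2*N)*v(-1) = (2*(12/5))*(2*(-1)/(4 - 1)) = 24*(2*(-1)/3)/5 = 24*(2*(-1)*(⅓))/5 = (24/5)*(-⅔) = -16/5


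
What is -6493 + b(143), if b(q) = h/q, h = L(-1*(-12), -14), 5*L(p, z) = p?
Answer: -4642483/715 ≈ -6493.0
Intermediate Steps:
L(p, z) = p/5
h = 12/5 (h = (-1*(-12))/5 = (⅕)*12 = 12/5 ≈ 2.4000)
b(q) = 12/(5*q)
-6493 + b(143) = -6493 + (12/5)/143 = -6493 + (12/5)*(1/143) = -6493 + 12/715 = -4642483/715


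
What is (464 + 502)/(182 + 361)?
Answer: 322/181 ≈ 1.7790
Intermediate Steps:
(464 + 502)/(182 + 361) = 966/543 = 966*(1/543) = 322/181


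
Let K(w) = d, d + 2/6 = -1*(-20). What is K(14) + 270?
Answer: 869/3 ≈ 289.67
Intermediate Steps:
d = 59/3 (d = -1/3 - 1*(-20) = -1/3 + 20 = 59/3 ≈ 19.667)
K(w) = 59/3
K(14) + 270 = 59/3 + 270 = 869/3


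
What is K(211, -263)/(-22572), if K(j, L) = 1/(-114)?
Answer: 1/2573208 ≈ 3.8862e-7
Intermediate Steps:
K(j, L) = -1/114 (K(j, L) = 1*(-1/114) = -1/114)
K(211, -263)/(-22572) = -1/114/(-22572) = -1/114*(-1/22572) = 1/2573208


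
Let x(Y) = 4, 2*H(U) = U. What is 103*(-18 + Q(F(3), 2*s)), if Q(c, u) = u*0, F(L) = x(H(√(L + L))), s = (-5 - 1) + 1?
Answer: -1854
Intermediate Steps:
H(U) = U/2
s = -5 (s = -6 + 1 = -5)
F(L) = 4
Q(c, u) = 0
103*(-18 + Q(F(3), 2*s)) = 103*(-18 + 0) = 103*(-18) = -1854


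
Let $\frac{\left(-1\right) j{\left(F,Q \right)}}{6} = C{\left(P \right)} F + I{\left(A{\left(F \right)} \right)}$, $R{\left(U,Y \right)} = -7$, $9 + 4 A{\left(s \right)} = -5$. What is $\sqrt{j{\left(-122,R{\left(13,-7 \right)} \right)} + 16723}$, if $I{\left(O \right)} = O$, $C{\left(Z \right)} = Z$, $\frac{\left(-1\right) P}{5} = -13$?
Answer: $2 \sqrt{16081} \approx 253.62$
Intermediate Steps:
$P = 65$ ($P = \left(-5\right) \left(-13\right) = 65$)
$A{\left(s \right)} = - \frac{7}{2}$ ($A{\left(s \right)} = - \frac{9}{4} + \frac{1}{4} \left(-5\right) = - \frac{9}{4} - \frac{5}{4} = - \frac{7}{2}$)
$j{\left(F,Q \right)} = 21 - 390 F$ ($j{\left(F,Q \right)} = - 6 \left(65 F - \frac{7}{2}\right) = - 6 \left(- \frac{7}{2} + 65 F\right) = 21 - 390 F$)
$\sqrt{j{\left(-122,R{\left(13,-7 \right)} \right)} + 16723} = \sqrt{\left(21 - -47580\right) + 16723} = \sqrt{\left(21 + 47580\right) + 16723} = \sqrt{47601 + 16723} = \sqrt{64324} = 2 \sqrt{16081}$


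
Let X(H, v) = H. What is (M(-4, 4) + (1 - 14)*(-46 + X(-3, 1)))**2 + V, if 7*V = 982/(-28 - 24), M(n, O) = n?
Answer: 72924907/182 ≈ 4.0069e+5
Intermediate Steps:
V = -491/182 (V = (982/(-28 - 24))/7 = (982/(-52))/7 = (982*(-1/52))/7 = (1/7)*(-491/26) = -491/182 ≈ -2.6978)
(M(-4, 4) + (1 - 14)*(-46 + X(-3, 1)))**2 + V = (-4 + (1 - 14)*(-46 - 3))**2 - 491/182 = (-4 - 13*(-49))**2 - 491/182 = (-4 + 637)**2 - 491/182 = 633**2 - 491/182 = 400689 - 491/182 = 72924907/182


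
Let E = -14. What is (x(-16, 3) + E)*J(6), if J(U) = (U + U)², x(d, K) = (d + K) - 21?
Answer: -6912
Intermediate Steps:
x(d, K) = -21 + K + d (x(d, K) = (K + d) - 21 = -21 + K + d)
J(U) = 4*U² (J(U) = (2*U)² = 4*U²)
(x(-16, 3) + E)*J(6) = ((-21 + 3 - 16) - 14)*(4*6²) = (-34 - 14)*(4*36) = -48*144 = -6912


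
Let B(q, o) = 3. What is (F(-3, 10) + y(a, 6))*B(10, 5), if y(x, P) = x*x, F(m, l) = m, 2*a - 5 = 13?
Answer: 234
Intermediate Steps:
a = 9 (a = 5/2 + (½)*13 = 5/2 + 13/2 = 9)
y(x, P) = x²
(F(-3, 10) + y(a, 6))*B(10, 5) = (-3 + 9²)*3 = (-3 + 81)*3 = 78*3 = 234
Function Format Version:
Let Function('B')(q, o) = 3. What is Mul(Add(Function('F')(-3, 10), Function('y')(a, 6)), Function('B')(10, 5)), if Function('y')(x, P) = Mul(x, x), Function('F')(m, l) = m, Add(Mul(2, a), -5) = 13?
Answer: 234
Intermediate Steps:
a = 9 (a = Add(Rational(5, 2), Mul(Rational(1, 2), 13)) = Add(Rational(5, 2), Rational(13, 2)) = 9)
Function('y')(x, P) = Pow(x, 2)
Mul(Add(Function('F')(-3, 10), Function('y')(a, 6)), Function('B')(10, 5)) = Mul(Add(-3, Pow(9, 2)), 3) = Mul(Add(-3, 81), 3) = Mul(78, 3) = 234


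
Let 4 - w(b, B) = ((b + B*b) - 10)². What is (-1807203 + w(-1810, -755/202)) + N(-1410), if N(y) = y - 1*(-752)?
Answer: -267897246282/10201 ≈ -2.6262e+7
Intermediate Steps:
N(y) = 752 + y (N(y) = y + 752 = 752 + y)
w(b, B) = 4 - (-10 + b + B*b)² (w(b, B) = 4 - ((b + B*b) - 10)² = 4 - (-10 + b + B*b)²)
(-1807203 + w(-1810, -755/202)) + N(-1410) = (-1807203 + (4 - (-10 - 1810 - 755/202*(-1810))²)) + (752 - 1410) = (-1807203 + (4 - (-10 - 1810 - 755*1/202*(-1810))²)) - 658 = (-1807203 + (4 - (-10 - 1810 - 755/202*(-1810))²)) - 658 = (-1807203 + (4 - (-10 - 1810 + 683275/101)²)) - 658 = (-1807203 + (4 - (499455/101)²)) - 658 = (-1807203 + (4 - 1*249455297025/10201)) - 658 = (-1807203 + (4 - 249455297025/10201)) - 658 = (-1807203 - 249455256221/10201) - 658 = -267890534024/10201 - 658 = -267897246282/10201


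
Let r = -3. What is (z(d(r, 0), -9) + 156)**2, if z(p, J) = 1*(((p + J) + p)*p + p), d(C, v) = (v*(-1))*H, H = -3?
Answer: 24336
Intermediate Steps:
d(C, v) = 3*v (d(C, v) = (v*(-1))*(-3) = -v*(-3) = 3*v)
z(p, J) = p + p*(J + 2*p) (z(p, J) = 1*(((J + p) + p)*p + p) = 1*((J + 2*p)*p + p) = 1*(p*(J + 2*p) + p) = 1*(p + p*(J + 2*p)) = p + p*(J + 2*p))
(z(d(r, 0), -9) + 156)**2 = ((3*0)*(1 - 9 + 2*(3*0)) + 156)**2 = (0*(1 - 9 + 2*0) + 156)**2 = (0*(1 - 9 + 0) + 156)**2 = (0*(-8) + 156)**2 = (0 + 156)**2 = 156**2 = 24336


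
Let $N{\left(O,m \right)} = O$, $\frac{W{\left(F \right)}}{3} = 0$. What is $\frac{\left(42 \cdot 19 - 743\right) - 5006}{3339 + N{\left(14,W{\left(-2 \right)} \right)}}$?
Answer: $- \frac{4951}{3353} \approx -1.4766$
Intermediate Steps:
$W{\left(F \right)} = 0$ ($W{\left(F \right)} = 3 \cdot 0 = 0$)
$\frac{\left(42 \cdot 19 - 743\right) - 5006}{3339 + N{\left(14,W{\left(-2 \right)} \right)}} = \frac{\left(42 \cdot 19 - 743\right) - 5006}{3339 + 14} = \frac{\left(798 - 743\right) - 5006}{3353} = \left(55 - 5006\right) \frac{1}{3353} = \left(-4951\right) \frac{1}{3353} = - \frac{4951}{3353}$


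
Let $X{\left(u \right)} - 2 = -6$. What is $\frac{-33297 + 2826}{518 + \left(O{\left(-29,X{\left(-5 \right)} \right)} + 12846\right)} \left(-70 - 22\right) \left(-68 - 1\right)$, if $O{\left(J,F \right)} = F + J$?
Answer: $- \frac{193429908}{13331} \approx -14510.0$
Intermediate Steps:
$X{\left(u \right)} = -4$ ($X{\left(u \right)} = 2 - 6 = -4$)
$\frac{-33297 + 2826}{518 + \left(O{\left(-29,X{\left(-5 \right)} \right)} + 12846\right)} \left(-70 - 22\right) \left(-68 - 1\right) = \frac{-33297 + 2826}{518 + \left(\left(-4 - 29\right) + 12846\right)} \left(-70 - 22\right) \left(-68 - 1\right) = - \frac{30471}{518 + \left(-33 + 12846\right)} \left(\left(-92\right) \left(-69\right)\right) = - \frac{30471}{518 + 12813} \cdot 6348 = - \frac{30471}{13331} \cdot 6348 = \left(-30471\right) \frac{1}{13331} \cdot 6348 = \left(- \frac{30471}{13331}\right) 6348 = - \frac{193429908}{13331}$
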